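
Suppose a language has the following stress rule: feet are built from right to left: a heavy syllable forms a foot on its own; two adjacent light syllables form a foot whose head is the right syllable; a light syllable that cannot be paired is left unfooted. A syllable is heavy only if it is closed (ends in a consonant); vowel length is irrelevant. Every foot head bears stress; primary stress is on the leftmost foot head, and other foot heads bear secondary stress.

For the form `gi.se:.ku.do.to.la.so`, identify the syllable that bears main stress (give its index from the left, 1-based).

3

Weights: 1 gi L, 2 se: L, 3 ku L, 4 do L, 5 to L, 6 la L, 7 so L.
Parse right to left (heavy = foot alone; LL = one foot; stranded L unfooted): gi (se:.ˈku) (do.ˈto) (la.ˈso).
Foot heads: 3, 5, 7.
Primary stress on the leftmost head = syllable 3.
Primary stress: syllable 3 → gi.se:.ˈku.do.to.la.so.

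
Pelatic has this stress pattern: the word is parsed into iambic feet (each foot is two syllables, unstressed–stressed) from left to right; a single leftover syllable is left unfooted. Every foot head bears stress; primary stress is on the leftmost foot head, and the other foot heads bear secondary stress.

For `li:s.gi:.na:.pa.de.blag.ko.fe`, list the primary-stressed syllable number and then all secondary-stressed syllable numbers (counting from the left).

Parse left to right into iambic (σˈσ) feet: (li:s.ˈgi:) (na:.ˈpa) (de.ˈblag) (ko.ˈfe).
Foot heads (stressed positions): 2, 4, 6, 8.
End Rule Leftmost: primary stress on the leftmost head = syllable 2.
Secondary stress on 4, 6, 8: li:s.ˈgi:.na:.ˌpa.de.ˌblag.ko.ˌfe.

primary 2, secondary 4, 6, 8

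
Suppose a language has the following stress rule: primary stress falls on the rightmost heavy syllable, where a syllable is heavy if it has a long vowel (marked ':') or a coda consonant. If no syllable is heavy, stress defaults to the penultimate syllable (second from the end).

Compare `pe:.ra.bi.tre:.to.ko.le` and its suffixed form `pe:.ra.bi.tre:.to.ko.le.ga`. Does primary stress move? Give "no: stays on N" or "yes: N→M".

Base `pe:.ra.bi.tre:.to.ko.le` (7 syllables):
  Weights: 1 pe: H, 2 ra L, 3 bi L, 4 tre: H, 5 to L, 6 ko L, 7 le L.
  Heavy syllables in the domain: 1, 4. The rightmost is syllable 4 (tre:).
  → primary stress on syllable 4.
Suffixed `pe:.ra.bi.tre:.to.ko.le.ga` (8 syllables):
  Weights: 1 pe: H, 2 ra L, 3 bi L, 4 tre: H, 5 to L, 6 ko L, 7 le L, 8 ga L.
  Heavy syllables in the domain: 1, 4. The rightmost is syllable 4 (tre:).
  → primary stress on syllable 4.

no: stays on 4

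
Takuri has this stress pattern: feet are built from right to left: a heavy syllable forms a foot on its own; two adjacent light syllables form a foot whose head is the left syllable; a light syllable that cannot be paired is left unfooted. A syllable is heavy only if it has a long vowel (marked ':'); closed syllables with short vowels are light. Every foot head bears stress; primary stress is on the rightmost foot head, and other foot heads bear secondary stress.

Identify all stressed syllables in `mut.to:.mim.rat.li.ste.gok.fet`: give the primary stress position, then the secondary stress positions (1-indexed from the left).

primary 7, secondary 2, 3, 5

Weights: 1 mut L, 2 to: H, 3 mim L, 4 rat L, 5 li L, 6 ste L, 7 gok L, 8 fet L.
Parse right to left (heavy = foot alone; LL = one foot; stranded L unfooted): mut (ˈto:) (ˈmim.rat) (ˈli.ste) (ˈgok.fet).
Foot heads: 2, 3, 5, 7.
Primary stress on the rightmost head = syllable 7.
Secondary stress on 2, 3, 5: mut.ˌto:.ˌmim.rat.ˌli.ste.ˈgok.fet.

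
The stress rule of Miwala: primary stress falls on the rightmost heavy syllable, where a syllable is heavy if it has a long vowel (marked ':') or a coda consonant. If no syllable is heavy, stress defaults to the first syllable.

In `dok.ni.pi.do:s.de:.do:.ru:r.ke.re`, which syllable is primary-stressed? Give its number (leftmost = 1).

7

Weights: 1 dok H, 2 ni L, 3 pi L, 4 do:s H, 5 de: H, 6 do: H, 7 ru:r H, 8 ke L, 9 re L.
Heavy syllables in the domain: 1, 4, 5, 6, 7. The rightmost is syllable 7 (ru:r).
Primary stress: syllable 7 → dok.ni.pi.do:s.de:.do:.ˈru:r.ke.re.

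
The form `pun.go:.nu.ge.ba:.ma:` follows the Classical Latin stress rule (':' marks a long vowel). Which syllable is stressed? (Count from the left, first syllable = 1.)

5

Classical Latin: stress the penult if heavy (long vowel or closed), else the antepenult.
Weights: 4 ge L, 5 ba: H, 6 ma: H.
The penult (syllable 5, ba:) is heavy, so it takes stress.
Stress on syllable 5: pun.go:.nu.ge.ˈba:.ma:.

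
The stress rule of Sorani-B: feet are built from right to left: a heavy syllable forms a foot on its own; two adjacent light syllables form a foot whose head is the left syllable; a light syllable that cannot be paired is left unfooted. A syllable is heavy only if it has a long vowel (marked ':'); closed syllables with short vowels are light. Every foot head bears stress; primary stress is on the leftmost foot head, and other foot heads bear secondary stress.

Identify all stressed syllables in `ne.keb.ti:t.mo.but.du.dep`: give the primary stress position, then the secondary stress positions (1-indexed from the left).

primary 1, secondary 3, 4, 6

Weights: 1 ne L, 2 keb L, 3 ti:t H, 4 mo L, 5 but L, 6 du L, 7 dep L.
Parse right to left (heavy = foot alone; LL = one foot; stranded L unfooted): (ˈne.keb) (ˈti:t) (ˈmo.but) (ˈdu.dep).
Foot heads: 1, 3, 4, 6.
Primary stress on the leftmost head = syllable 1.
Secondary stress on 3, 4, 6: ˈne.keb.ˌti:t.ˌmo.but.ˌdu.dep.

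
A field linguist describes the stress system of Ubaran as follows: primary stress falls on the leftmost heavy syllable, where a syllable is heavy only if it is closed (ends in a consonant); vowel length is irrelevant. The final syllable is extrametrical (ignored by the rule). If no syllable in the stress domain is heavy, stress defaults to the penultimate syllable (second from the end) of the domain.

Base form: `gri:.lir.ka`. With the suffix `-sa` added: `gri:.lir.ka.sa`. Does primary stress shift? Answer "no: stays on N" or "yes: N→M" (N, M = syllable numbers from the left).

Base `gri:.lir.ka` (3 syllables):
  The final syllable (3, ka) is extrametrical; the stress domain is syllables 1–2.
  Weights: 1 gri: L, 2 lir H.
  Heavy syllables in the domain: 2. The leftmost is syllable 2 (lir).
  → primary stress on syllable 2.
Suffixed `gri:.lir.ka.sa` (4 syllables):
  The final syllable (4, sa) is extrametrical; the stress domain is syllables 1–3.
  Weights: 1 gri: L, 2 lir H, 3 ka L.
  Heavy syllables in the domain: 2. The leftmost is syllable 2 (lir).
  → primary stress on syllable 2.

no: stays on 2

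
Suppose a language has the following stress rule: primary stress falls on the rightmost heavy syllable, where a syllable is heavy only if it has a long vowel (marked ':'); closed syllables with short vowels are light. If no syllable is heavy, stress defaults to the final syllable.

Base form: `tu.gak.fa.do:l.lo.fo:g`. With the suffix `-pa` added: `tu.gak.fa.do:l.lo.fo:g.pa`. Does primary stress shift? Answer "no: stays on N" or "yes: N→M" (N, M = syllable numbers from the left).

no: stays on 6

Base `tu.gak.fa.do:l.lo.fo:g` (6 syllables):
  Weights: 1 tu L, 2 gak L, 3 fa L, 4 do:l H, 5 lo L, 6 fo:g H.
  Heavy syllables in the domain: 4, 6. The rightmost is syllable 6 (fo:g).
  → primary stress on syllable 6.
Suffixed `tu.gak.fa.do:l.lo.fo:g.pa` (7 syllables):
  Weights: 1 tu L, 2 gak L, 3 fa L, 4 do:l H, 5 lo L, 6 fo:g H, 7 pa L.
  Heavy syllables in the domain: 4, 6. The rightmost is syllable 6 (fo:g).
  → primary stress on syllable 6.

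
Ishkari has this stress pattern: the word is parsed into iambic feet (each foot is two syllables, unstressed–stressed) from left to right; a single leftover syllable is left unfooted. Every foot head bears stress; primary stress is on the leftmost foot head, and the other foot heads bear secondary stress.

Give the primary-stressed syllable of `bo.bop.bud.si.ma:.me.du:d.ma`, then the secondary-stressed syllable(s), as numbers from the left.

Parse left to right into iambic (σˈσ) feet: (bo.ˈbop) (bud.ˈsi) (ma:.ˈme) (du:d.ˈma).
Foot heads (stressed positions): 2, 4, 6, 8.
End Rule Leftmost: primary stress on the leftmost head = syllable 2.
Secondary stress on 4, 6, 8: bo.ˈbop.bud.ˌsi.ma:.ˌme.du:d.ˌma.

primary 2, secondary 4, 6, 8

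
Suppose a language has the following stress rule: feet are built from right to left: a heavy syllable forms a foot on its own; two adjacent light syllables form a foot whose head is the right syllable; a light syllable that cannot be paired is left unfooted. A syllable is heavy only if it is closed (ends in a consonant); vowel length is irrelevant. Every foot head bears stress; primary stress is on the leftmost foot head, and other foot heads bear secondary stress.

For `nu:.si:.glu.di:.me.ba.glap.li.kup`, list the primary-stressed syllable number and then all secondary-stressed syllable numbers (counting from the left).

Weights: 1 nu: L, 2 si: L, 3 glu L, 4 di: L, 5 me L, 6 ba L, 7 glap H, 8 li L, 9 kup H.
Parse right to left (heavy = foot alone; LL = one foot; stranded L unfooted): (nu:.ˈsi:) (glu.ˈdi:) (me.ˈba) (ˈglap) li (ˈkup).
Foot heads: 2, 4, 6, 7, 9.
Primary stress on the leftmost head = syllable 2.
Secondary stress on 4, 6, 7, 9: nu:.ˈsi:.glu.ˌdi:.me.ˌba.ˌglap.li.ˌkup.

primary 2, secondary 4, 6, 7, 9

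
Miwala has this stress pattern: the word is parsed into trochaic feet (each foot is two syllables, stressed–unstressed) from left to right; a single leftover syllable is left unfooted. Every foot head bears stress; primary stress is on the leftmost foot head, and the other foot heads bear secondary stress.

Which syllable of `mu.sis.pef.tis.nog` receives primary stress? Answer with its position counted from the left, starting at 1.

Parse left to right into trochaic (ˈσσ) feet: (ˈmu.sis) (ˈpef.tis) nog. Syllable 5 is left unfooted.
Foot heads (stressed positions): 1, 3.
End Rule Leftmost: primary stress on the leftmost head = syllable 1.
Primary stress: syllable 1 → ˈmu.sis.pef.tis.nog.

1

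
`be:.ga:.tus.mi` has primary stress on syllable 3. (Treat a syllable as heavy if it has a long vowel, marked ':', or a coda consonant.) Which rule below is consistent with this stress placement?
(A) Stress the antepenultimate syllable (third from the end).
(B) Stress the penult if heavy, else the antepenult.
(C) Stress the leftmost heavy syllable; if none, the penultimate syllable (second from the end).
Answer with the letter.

Rule A → syllable 2 (observed: 3).
Rule B → syllable 3 ✓.
Rule C → syllable 1 (observed: 3).

B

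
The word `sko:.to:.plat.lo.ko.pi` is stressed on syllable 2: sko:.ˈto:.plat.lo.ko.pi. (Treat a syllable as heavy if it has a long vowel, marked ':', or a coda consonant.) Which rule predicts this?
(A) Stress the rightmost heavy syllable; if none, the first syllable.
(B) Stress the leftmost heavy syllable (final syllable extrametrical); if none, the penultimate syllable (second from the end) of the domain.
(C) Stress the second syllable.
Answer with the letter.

Rule A → syllable 3 (observed: 2).
Rule B → syllable 1 (observed: 2).
Rule C → syllable 2 ✓.

C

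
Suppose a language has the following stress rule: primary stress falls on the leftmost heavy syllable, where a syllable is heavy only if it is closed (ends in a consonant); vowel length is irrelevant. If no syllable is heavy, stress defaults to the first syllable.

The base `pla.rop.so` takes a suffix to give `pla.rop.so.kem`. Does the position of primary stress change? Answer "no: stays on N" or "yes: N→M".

Base `pla.rop.so` (3 syllables):
  Weights: 1 pla L, 2 rop H, 3 so L.
  Heavy syllables in the domain: 2. The leftmost is syllable 2 (rop).
  → primary stress on syllable 2.
Suffixed `pla.rop.so.kem` (4 syllables):
  Weights: 1 pla L, 2 rop H, 3 so L, 4 kem H.
  Heavy syllables in the domain: 2, 4. The leftmost is syllable 2 (rop).
  → primary stress on syllable 2.

no: stays on 2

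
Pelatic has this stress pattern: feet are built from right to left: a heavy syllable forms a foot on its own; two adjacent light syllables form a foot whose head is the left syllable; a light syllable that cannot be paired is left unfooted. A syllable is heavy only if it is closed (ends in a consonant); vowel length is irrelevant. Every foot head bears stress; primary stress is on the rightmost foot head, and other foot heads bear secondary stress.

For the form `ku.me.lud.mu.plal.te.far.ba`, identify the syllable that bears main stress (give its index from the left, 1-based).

7

Weights: 1 ku L, 2 me L, 3 lud H, 4 mu L, 5 plal H, 6 te L, 7 far H, 8 ba L.
Parse right to left (heavy = foot alone; LL = one foot; stranded L unfooted): (ˈku.me) (ˈlud) mu (ˈplal) te (ˈfar) ba.
Foot heads: 1, 3, 5, 7.
Primary stress on the rightmost head = syllable 7.
Primary stress: syllable 7 → ku.me.lud.mu.plal.te.ˈfar.ba.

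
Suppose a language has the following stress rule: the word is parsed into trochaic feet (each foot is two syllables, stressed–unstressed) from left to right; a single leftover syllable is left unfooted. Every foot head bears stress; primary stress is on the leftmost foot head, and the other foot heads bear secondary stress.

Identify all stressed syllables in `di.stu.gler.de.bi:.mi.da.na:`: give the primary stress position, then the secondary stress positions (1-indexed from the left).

Parse left to right into trochaic (ˈσσ) feet: (ˈdi.stu) (ˈgler.de) (ˈbi:.mi) (ˈda.na:).
Foot heads (stressed positions): 1, 3, 5, 7.
End Rule Leftmost: primary stress on the leftmost head = syllable 1.
Secondary stress on 3, 5, 7: ˈdi.stu.ˌgler.de.ˌbi:.mi.ˌda.na:.

primary 1, secondary 3, 5, 7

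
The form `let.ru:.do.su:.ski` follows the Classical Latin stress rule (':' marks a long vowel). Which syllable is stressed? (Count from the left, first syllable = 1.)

Classical Latin: stress the penult if heavy (long vowel or closed), else the antepenult.
Weights: 3 do L, 4 su: H, 5 ski L.
The penult (syllable 4, su:) is heavy, so it takes stress.
Stress on syllable 4: let.ru:.do.ˈsu:.ski.

4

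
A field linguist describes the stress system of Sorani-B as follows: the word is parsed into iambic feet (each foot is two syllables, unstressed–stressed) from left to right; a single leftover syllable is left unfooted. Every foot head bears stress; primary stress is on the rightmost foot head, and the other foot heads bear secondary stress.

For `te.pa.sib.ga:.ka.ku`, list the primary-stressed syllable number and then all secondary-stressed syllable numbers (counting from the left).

Parse left to right into iambic (σˈσ) feet: (te.ˈpa) (sib.ˈga:) (ka.ˈku).
Foot heads (stressed positions): 2, 4, 6.
End Rule Rightmost: primary stress on the rightmost head = syllable 6.
Secondary stress on 2, 4: te.ˌpa.sib.ˌga:.ka.ˈku.

primary 6, secondary 2, 4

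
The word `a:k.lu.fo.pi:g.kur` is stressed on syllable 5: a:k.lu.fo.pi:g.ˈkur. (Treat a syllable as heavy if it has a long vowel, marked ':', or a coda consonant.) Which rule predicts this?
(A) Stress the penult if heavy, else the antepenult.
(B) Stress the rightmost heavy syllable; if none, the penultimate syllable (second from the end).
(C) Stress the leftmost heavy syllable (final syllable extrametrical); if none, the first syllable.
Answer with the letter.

B

Rule A → syllable 4 (observed: 5).
Rule B → syllable 5 ✓.
Rule C → syllable 1 (observed: 5).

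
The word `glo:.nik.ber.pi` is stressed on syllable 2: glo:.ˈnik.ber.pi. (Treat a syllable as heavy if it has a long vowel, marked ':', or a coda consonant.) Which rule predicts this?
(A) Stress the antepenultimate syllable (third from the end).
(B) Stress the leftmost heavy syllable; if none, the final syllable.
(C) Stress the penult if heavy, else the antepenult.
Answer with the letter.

A

Rule A → syllable 2 ✓.
Rule B → syllable 1 (observed: 2).
Rule C → syllable 3 (observed: 2).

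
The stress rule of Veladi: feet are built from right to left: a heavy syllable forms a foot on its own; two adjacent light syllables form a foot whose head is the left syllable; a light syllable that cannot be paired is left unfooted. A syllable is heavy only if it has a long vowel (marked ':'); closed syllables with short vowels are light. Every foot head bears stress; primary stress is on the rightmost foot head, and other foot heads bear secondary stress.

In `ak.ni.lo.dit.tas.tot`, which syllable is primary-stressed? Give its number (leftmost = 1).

Weights: 1 ak L, 2 ni L, 3 lo L, 4 dit L, 5 tas L, 6 tot L.
Parse right to left (heavy = foot alone; LL = one foot; stranded L unfooted): (ˈak.ni) (ˈlo.dit) (ˈtas.tot).
Foot heads: 1, 3, 5.
Primary stress on the rightmost head = syllable 5.
Primary stress: syllable 5 → ak.ni.lo.dit.ˈtas.tot.

5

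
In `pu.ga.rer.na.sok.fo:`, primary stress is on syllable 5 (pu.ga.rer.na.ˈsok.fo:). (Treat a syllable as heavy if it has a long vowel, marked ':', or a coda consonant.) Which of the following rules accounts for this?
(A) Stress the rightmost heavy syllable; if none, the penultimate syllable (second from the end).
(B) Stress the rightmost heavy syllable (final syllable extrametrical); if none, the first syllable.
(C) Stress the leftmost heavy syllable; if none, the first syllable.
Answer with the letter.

B

Rule A → syllable 6 (observed: 5).
Rule B → syllable 5 ✓.
Rule C → syllable 3 (observed: 5).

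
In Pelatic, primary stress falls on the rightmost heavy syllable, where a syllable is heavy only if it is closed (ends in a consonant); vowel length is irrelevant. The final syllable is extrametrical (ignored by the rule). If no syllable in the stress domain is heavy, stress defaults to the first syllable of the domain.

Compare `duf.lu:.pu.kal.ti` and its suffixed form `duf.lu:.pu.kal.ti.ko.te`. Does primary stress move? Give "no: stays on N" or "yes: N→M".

no: stays on 4

Base `duf.lu:.pu.kal.ti` (5 syllables):
  The final syllable (5, ti) is extrametrical; the stress domain is syllables 1–4.
  Weights: 1 duf H, 2 lu: L, 3 pu L, 4 kal H.
  Heavy syllables in the domain: 1, 4. The rightmost is syllable 4 (kal).
  → primary stress on syllable 4.
Suffixed `duf.lu:.pu.kal.ti.ko.te` (7 syllables):
  The final syllable (7, te) is extrametrical; the stress domain is syllables 1–6.
  Weights: 1 duf H, 2 lu: L, 3 pu L, 4 kal H, 5 ti L, 6 ko L.
  Heavy syllables in the domain: 1, 4. The rightmost is syllable 4 (kal).
  → primary stress on syllable 4.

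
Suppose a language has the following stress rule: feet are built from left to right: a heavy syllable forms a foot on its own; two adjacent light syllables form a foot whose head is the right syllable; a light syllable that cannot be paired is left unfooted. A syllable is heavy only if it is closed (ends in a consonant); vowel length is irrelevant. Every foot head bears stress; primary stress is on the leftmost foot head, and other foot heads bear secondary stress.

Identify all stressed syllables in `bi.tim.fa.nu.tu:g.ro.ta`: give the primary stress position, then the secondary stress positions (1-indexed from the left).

Weights: 1 bi L, 2 tim H, 3 fa L, 4 nu L, 5 tu:g H, 6 ro L, 7 ta L.
Parse left to right (heavy = foot alone; LL = one foot; stranded L unfooted): bi (ˈtim) (fa.ˈnu) (ˈtu:g) (ro.ˈta).
Foot heads: 2, 4, 5, 7.
Primary stress on the leftmost head = syllable 2.
Secondary stress on 4, 5, 7: bi.ˈtim.fa.ˌnu.ˌtu:g.ro.ˌta.

primary 2, secondary 4, 5, 7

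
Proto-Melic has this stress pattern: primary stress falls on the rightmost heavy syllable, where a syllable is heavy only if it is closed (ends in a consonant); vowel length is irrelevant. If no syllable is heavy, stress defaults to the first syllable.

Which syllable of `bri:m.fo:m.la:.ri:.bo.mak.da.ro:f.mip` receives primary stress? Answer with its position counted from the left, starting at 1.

Weights: 1 bri:m H, 2 fo:m H, 3 la: L, 4 ri: L, 5 bo L, 6 mak H, 7 da L, 8 ro:f H, 9 mip H.
Heavy syllables in the domain: 1, 2, 6, 8, 9. The rightmost is syllable 9 (mip).
Primary stress: syllable 9 → bri:m.fo:m.la:.ri:.bo.mak.da.ro:f.ˈmip.

9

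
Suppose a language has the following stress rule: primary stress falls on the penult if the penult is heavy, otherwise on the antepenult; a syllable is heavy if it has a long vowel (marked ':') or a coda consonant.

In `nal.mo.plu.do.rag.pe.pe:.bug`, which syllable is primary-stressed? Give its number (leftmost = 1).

Weights: 6 pe L, 7 pe: H, 8 bug H.
The penult (syllable 7, pe:) is heavy, so it takes stress.
Primary stress: syllable 7 → nal.mo.plu.do.rag.pe.ˈpe:.bug.

7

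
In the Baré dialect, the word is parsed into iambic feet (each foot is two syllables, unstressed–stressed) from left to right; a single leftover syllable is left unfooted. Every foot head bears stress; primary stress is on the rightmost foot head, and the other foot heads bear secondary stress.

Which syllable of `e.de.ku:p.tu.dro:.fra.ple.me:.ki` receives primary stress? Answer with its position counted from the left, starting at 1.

8

Parse left to right into iambic (σˈσ) feet: (e.ˈde) (ku:p.ˈtu) (dro:.ˈfra) (ple.ˈme:) ki. Syllable 9 is left unfooted.
Foot heads (stressed positions): 2, 4, 6, 8.
End Rule Rightmost: primary stress on the rightmost head = syllable 8.
Primary stress: syllable 8 → e.de.ku:p.tu.dro:.fra.ple.ˈme:.ki.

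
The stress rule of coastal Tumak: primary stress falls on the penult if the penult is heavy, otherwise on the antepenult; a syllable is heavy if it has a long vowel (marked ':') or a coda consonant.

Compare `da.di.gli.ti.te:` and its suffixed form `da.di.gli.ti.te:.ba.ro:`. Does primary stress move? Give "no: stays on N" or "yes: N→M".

yes: 3→5

Base `da.di.gli.ti.te:` (5 syllables):
  Weights: 3 gli L, 4 ti L, 5 te: H.
  The penult (syllable 4, ti) is light, so stress falls on the antepenult (syllable 3, gli).
  → primary stress on syllable 3.
Suffixed `da.di.gli.ti.te:.ba.ro:` (7 syllables):
  Weights: 5 te: H, 6 ba L, 7 ro: H.
  The penult (syllable 6, ba) is light, so stress falls on the antepenult (syllable 5, te:).
  → primary stress on syllable 5.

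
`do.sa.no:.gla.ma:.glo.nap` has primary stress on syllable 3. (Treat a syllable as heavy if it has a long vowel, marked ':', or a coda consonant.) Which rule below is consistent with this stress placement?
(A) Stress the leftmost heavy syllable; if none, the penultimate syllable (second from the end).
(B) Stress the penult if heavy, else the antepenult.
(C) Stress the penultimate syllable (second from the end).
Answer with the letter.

Rule A → syllable 3 ✓.
Rule B → syllable 5 (observed: 3).
Rule C → syllable 6 (observed: 3).

A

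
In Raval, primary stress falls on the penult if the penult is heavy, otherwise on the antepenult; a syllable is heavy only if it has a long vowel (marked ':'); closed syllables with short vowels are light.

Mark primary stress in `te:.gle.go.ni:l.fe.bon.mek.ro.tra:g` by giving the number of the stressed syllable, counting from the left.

7

Weights: 7 mek L, 8 ro L, 9 tra:g H.
The penult (syllable 8, ro) is light, so stress falls on the antepenult (syllable 7, mek).
Primary stress: syllable 7 → te:.gle.go.ni:l.fe.bon.ˈmek.ro.tra:g.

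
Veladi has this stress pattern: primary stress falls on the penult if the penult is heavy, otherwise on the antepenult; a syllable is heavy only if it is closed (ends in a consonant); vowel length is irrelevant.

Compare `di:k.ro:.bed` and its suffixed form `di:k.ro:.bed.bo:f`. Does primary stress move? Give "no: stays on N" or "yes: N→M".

Base `di:k.ro:.bed` (3 syllables):
  Weights: 1 di:k H, 2 ro: L, 3 bed H.
  The penult (syllable 2, ro:) is light, so stress falls on the antepenult (syllable 1, di:k).
  → primary stress on syllable 1.
Suffixed `di:k.ro:.bed.bo:f` (4 syllables):
  Weights: 2 ro: L, 3 bed H, 4 bo:f H.
  The penult (syllable 3, bed) is heavy, so it takes stress.
  → primary stress on syllable 3.

yes: 1→3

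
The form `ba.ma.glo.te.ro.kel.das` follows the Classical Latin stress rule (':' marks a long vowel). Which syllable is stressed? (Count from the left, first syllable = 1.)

6

Classical Latin: stress the penult if heavy (long vowel or closed), else the antepenult.
Weights: 5 ro L, 6 kel H, 7 das H.
The penult (syllable 6, kel) is heavy, so it takes stress.
Stress on syllable 6: ba.ma.glo.te.ro.ˈkel.das.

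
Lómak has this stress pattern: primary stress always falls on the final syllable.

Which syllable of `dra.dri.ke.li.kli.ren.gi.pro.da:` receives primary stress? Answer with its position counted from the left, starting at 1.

9

The word has 9 syllables; the final syllable is syllable 9 (da:).
Primary stress: syllable 9 → dra.dri.ke.li.kli.ren.gi.pro.ˈda:.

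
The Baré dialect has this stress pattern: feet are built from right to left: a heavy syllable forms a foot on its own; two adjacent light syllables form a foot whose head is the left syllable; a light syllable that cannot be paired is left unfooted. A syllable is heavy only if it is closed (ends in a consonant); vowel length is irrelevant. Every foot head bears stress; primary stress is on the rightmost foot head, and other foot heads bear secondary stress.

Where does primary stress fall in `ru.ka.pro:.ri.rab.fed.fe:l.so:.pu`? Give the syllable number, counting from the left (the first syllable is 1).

8

Weights: 1 ru L, 2 ka L, 3 pro: L, 4 ri L, 5 rab H, 6 fed H, 7 fe:l H, 8 so: L, 9 pu L.
Parse right to left (heavy = foot alone; LL = one foot; stranded L unfooted): (ˈru.ka) (ˈpro:.ri) (ˈrab) (ˈfed) (ˈfe:l) (ˈso:.pu).
Foot heads: 1, 3, 5, 6, 7, 8.
Primary stress on the rightmost head = syllable 8.
Primary stress: syllable 8 → ru.ka.pro:.ri.rab.fed.fe:l.ˈso:.pu.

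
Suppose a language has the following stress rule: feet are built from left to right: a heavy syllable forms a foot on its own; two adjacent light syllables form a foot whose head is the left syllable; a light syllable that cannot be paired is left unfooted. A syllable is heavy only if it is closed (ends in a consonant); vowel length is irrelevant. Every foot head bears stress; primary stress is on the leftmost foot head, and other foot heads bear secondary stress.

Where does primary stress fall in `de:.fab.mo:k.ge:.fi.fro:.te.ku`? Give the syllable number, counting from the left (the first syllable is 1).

2

Weights: 1 de: L, 2 fab H, 3 mo:k H, 4 ge: L, 5 fi L, 6 fro: L, 7 te L, 8 ku L.
Parse left to right (heavy = foot alone; LL = one foot; stranded L unfooted): de: (ˈfab) (ˈmo:k) (ˈge:.fi) (ˈfro:.te) ku.
Foot heads: 2, 3, 4, 6.
Primary stress on the leftmost head = syllable 2.
Primary stress: syllable 2 → de:.ˈfab.mo:k.ge:.fi.fro:.te.ku.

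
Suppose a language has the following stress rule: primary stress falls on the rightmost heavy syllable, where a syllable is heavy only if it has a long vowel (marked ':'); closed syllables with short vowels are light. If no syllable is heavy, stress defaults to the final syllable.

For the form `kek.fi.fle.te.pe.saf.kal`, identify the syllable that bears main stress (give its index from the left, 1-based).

7

Weights: 1 kek L, 2 fi L, 3 fle L, 4 te L, 5 pe L, 6 saf L, 7 kal L.
No heavy syllable in the domain; default to the final syllable = syllable 7.
Primary stress: syllable 7 → kek.fi.fle.te.pe.saf.ˈkal.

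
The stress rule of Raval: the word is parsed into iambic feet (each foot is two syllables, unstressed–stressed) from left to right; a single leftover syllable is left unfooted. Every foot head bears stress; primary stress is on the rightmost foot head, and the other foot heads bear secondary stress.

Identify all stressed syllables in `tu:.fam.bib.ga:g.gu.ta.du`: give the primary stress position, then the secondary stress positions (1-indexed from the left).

primary 6, secondary 2, 4

Parse left to right into iambic (σˈσ) feet: (tu:.ˈfam) (bib.ˈga:g) (gu.ˈta) du. Syllable 7 is left unfooted.
Foot heads (stressed positions): 2, 4, 6.
End Rule Rightmost: primary stress on the rightmost head = syllable 6.
Secondary stress on 2, 4: tu:.ˌfam.bib.ˌga:g.gu.ˈta.du.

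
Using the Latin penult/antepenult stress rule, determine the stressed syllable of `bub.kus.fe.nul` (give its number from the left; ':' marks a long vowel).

2

Classical Latin: stress the penult if heavy (long vowel or closed), else the antepenult.
Weights: 2 kus H, 3 fe L, 4 nul H.
The penult (syllable 3, fe) is light, so stress falls on the antepenult (syllable 2, kus).
Stress on syllable 2: bub.ˈkus.fe.nul.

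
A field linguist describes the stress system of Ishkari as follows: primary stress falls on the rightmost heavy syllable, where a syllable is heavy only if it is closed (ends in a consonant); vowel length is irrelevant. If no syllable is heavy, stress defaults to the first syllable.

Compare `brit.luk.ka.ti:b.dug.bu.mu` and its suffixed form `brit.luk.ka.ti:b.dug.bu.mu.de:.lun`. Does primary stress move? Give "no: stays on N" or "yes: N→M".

Base `brit.luk.ka.ti:b.dug.bu.mu` (7 syllables):
  Weights: 1 brit H, 2 luk H, 3 ka L, 4 ti:b H, 5 dug H, 6 bu L, 7 mu L.
  Heavy syllables in the domain: 1, 2, 4, 5. The rightmost is syllable 5 (dug).
  → primary stress on syllable 5.
Suffixed `brit.luk.ka.ti:b.dug.bu.mu.de:.lun` (9 syllables):
  Weights: 1 brit H, 2 luk H, 3 ka L, 4 ti:b H, 5 dug H, 6 bu L, 7 mu L, 8 de: L, 9 lun H.
  Heavy syllables in the domain: 1, 2, 4, 5, 9. The rightmost is syllable 9 (lun).
  → primary stress on syllable 9.

yes: 5→9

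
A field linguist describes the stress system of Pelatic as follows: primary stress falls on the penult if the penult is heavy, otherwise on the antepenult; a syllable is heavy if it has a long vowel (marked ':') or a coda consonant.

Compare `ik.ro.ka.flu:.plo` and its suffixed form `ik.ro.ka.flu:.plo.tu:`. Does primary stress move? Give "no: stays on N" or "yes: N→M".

Base `ik.ro.ka.flu:.plo` (5 syllables):
  Weights: 3 ka L, 4 flu: H, 5 plo L.
  The penult (syllable 4, flu:) is heavy, so it takes stress.
  → primary stress on syllable 4.
Suffixed `ik.ro.ka.flu:.plo.tu:` (6 syllables):
  Weights: 4 flu: H, 5 plo L, 6 tu: H.
  The penult (syllable 5, plo) is light, so stress falls on the antepenult (syllable 4, flu:).
  → primary stress on syllable 4.

no: stays on 4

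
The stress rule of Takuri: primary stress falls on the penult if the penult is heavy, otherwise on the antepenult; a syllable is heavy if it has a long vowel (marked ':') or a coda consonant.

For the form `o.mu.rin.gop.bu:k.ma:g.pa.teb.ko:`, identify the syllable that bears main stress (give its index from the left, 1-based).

8

Weights: 7 pa L, 8 teb H, 9 ko: H.
The penult (syllable 8, teb) is heavy, so it takes stress.
Primary stress: syllable 8 → o.mu.rin.gop.bu:k.ma:g.pa.ˈteb.ko:.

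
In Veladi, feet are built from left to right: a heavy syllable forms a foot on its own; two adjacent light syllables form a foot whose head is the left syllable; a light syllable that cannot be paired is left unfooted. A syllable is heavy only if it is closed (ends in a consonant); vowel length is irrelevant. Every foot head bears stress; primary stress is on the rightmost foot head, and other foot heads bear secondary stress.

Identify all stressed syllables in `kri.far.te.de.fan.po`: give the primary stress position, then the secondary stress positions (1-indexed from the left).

Weights: 1 kri L, 2 far H, 3 te L, 4 de L, 5 fan H, 6 po L.
Parse left to right (heavy = foot alone; LL = one foot; stranded L unfooted): kri (ˈfar) (ˈte.de) (ˈfan) po.
Foot heads: 2, 3, 5.
Primary stress on the rightmost head = syllable 5.
Secondary stress on 2, 3: kri.ˌfar.ˌte.de.ˈfan.po.

primary 5, secondary 2, 3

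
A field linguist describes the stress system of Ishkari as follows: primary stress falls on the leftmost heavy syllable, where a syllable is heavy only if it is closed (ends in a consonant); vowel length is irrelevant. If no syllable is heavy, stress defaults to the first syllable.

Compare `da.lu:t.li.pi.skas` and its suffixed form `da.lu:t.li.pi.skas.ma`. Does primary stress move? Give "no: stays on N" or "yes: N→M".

Base `da.lu:t.li.pi.skas` (5 syllables):
  Weights: 1 da L, 2 lu:t H, 3 li L, 4 pi L, 5 skas H.
  Heavy syllables in the domain: 2, 5. The leftmost is syllable 2 (lu:t).
  → primary stress on syllable 2.
Suffixed `da.lu:t.li.pi.skas.ma` (6 syllables):
  Weights: 1 da L, 2 lu:t H, 3 li L, 4 pi L, 5 skas H, 6 ma L.
  Heavy syllables in the domain: 2, 5. The leftmost is syllable 2 (lu:t).
  → primary stress on syllable 2.

no: stays on 2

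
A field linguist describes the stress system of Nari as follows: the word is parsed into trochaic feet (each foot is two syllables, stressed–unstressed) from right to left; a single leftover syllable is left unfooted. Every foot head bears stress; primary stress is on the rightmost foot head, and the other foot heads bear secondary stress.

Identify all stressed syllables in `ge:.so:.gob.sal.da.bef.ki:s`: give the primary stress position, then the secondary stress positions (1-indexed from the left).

primary 6, secondary 2, 4

Parse right to left into trochaic (ˈσσ) feet: ge: (ˈso:.gob) (ˈsal.da) (ˈbef.ki:s). Syllable 1 is left unfooted.
Foot heads (stressed positions): 2, 4, 6.
End Rule Rightmost: primary stress on the rightmost head = syllable 6.
Secondary stress on 2, 4: ge:.ˌso:.gob.ˌsal.da.ˈbef.ki:s.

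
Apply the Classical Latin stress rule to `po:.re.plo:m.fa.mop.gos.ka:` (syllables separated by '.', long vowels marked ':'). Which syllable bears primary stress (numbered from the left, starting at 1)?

Classical Latin: stress the penult if heavy (long vowel or closed), else the antepenult.
Weights: 5 mop H, 6 gos H, 7 ka: H.
The penult (syllable 6, gos) is heavy, so it takes stress.
Stress on syllable 6: po:.re.plo:m.fa.mop.ˈgos.ka:.

6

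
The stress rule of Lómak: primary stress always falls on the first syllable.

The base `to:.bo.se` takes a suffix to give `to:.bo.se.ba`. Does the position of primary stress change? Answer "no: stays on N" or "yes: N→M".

no: stays on 1

Base `to:.bo.se` (3 syllables):
  The word has 3 syllables; the first syllable is syllable 1 (to:).
  → primary stress on syllable 1.
Suffixed `to:.bo.se.ba` (4 syllables):
  The word has 4 syllables; the first syllable is syllable 1 (to:).
  → primary stress on syllable 1.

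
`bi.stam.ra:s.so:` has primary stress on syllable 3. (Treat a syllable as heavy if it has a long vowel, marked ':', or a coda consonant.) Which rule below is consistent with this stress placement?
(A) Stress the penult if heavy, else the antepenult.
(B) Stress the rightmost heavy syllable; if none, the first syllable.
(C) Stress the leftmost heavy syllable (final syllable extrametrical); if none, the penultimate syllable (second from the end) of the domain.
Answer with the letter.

Rule A → syllable 3 ✓.
Rule B → syllable 4 (observed: 3).
Rule C → syllable 2 (observed: 3).

A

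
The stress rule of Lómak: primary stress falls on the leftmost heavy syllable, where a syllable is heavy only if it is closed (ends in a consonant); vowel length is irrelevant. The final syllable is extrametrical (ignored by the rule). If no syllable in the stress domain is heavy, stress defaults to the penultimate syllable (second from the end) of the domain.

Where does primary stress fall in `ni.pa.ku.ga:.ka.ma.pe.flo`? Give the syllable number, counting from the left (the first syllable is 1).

The final syllable (8, flo) is extrametrical; the stress domain is syllables 1–7.
Weights: 1 ni L, 2 pa L, 3 ku L, 4 ga: L, 5 ka L, 6 ma L, 7 pe L.
No heavy syllable in the domain; default to the penultimate syllable (second from the end) of the domain = syllable 6.
Primary stress: syllable 6 → ni.pa.ku.ga:.ka.ˈma.pe.flo.

6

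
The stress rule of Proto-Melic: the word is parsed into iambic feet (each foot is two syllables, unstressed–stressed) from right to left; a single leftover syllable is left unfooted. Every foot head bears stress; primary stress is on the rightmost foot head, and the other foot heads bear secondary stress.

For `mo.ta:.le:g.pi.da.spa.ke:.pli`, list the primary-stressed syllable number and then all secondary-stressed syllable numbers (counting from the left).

Parse right to left into iambic (σˈσ) feet: (mo.ˈta:) (le:g.ˈpi) (da.ˈspa) (ke:.ˈpli).
Foot heads (stressed positions): 2, 4, 6, 8.
End Rule Rightmost: primary stress on the rightmost head = syllable 8.
Secondary stress on 2, 4, 6: mo.ˌta:.le:g.ˌpi.da.ˌspa.ke:.ˈpli.

primary 8, secondary 2, 4, 6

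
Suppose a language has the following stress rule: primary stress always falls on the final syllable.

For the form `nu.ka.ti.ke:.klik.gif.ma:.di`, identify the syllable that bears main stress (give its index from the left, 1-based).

8

The word has 8 syllables; the final syllable is syllable 8 (di).
Primary stress: syllable 8 → nu.ka.ti.ke:.klik.gif.ma:.ˈdi.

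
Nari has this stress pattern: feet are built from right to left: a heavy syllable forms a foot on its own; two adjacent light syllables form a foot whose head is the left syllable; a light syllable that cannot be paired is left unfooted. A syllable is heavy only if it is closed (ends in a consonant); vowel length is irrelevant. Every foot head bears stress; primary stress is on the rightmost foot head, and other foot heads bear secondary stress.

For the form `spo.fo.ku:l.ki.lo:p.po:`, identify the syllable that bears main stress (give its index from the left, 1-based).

5

Weights: 1 spo L, 2 fo L, 3 ku:l H, 4 ki L, 5 lo:p H, 6 po: L.
Parse right to left (heavy = foot alone; LL = one foot; stranded L unfooted): (ˈspo.fo) (ˈku:l) ki (ˈlo:p) po:.
Foot heads: 1, 3, 5.
Primary stress on the rightmost head = syllable 5.
Primary stress: syllable 5 → spo.fo.ku:l.ki.ˈlo:p.po:.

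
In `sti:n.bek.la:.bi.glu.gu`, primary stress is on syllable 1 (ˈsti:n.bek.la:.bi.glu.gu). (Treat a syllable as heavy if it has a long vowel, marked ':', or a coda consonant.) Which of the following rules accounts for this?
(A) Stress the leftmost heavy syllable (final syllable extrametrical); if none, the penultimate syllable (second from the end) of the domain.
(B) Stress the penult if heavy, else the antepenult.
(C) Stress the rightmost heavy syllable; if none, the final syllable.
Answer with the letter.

A

Rule A → syllable 1 ✓.
Rule B → syllable 4 (observed: 1).
Rule C → syllable 3 (observed: 1).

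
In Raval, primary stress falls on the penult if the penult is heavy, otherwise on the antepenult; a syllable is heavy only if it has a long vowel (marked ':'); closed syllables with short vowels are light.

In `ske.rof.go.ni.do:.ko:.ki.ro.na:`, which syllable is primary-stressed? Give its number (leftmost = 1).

Weights: 7 ki L, 8 ro L, 9 na: H.
The penult (syllable 8, ro) is light, so stress falls on the antepenult (syllable 7, ki).
Primary stress: syllable 7 → ske.rof.go.ni.do:.ko:.ˈki.ro.na:.

7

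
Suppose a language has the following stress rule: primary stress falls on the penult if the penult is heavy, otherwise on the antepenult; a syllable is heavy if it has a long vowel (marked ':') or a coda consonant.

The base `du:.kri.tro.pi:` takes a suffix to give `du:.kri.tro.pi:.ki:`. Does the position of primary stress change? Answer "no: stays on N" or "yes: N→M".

Base `du:.kri.tro.pi:` (4 syllables):
  Weights: 2 kri L, 3 tro L, 4 pi: H.
  The penult (syllable 3, tro) is light, so stress falls on the antepenult (syllable 2, kri).
  → primary stress on syllable 2.
Suffixed `du:.kri.tro.pi:.ki:` (5 syllables):
  Weights: 3 tro L, 4 pi: H, 5 ki: H.
  The penult (syllable 4, pi:) is heavy, so it takes stress.
  → primary stress on syllable 4.

yes: 2→4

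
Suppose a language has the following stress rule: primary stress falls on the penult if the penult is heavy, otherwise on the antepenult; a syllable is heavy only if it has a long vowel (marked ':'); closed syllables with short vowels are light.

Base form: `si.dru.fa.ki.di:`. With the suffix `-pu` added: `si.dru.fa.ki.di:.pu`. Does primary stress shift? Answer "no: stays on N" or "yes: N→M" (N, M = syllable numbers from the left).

Base `si.dru.fa.ki.di:` (5 syllables):
  Weights: 3 fa L, 4 ki L, 5 di: H.
  The penult (syllable 4, ki) is light, so stress falls on the antepenult (syllable 3, fa).
  → primary stress on syllable 3.
Suffixed `si.dru.fa.ki.di:.pu` (6 syllables):
  Weights: 4 ki L, 5 di: H, 6 pu L.
  The penult (syllable 5, di:) is heavy, so it takes stress.
  → primary stress on syllable 5.

yes: 3→5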